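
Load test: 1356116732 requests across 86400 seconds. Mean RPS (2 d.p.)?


Formula: throughput = requests / seconds
throughput = 1356116732 / 86400
throughput = 15695.8 requests/second

15695.8 requests/second


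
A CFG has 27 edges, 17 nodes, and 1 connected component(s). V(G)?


Formula: V(G) = E - N + 2P
V(G) = 27 - 17 + 2*1
V(G) = 10 + 2
V(G) = 12

12


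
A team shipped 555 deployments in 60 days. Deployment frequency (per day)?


Formula: deployments per day = releases / days
= 555 / 60
= 9.25 deploys/day
(equivalently, 64.75 deploys/week)

9.25 deploys/day


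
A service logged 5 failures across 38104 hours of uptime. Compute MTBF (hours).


Formula: MTBF = Total operating time / Number of failures
MTBF = 38104 / 5
MTBF = 7620.8 hours

7620.8 hours


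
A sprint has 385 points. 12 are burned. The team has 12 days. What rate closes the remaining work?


Formula: Required rate = Remaining points / Days left
Remaining = 385 - 12 = 373 points
Required rate = 373 / 12 = 31.08 points/day

31.08 points/day


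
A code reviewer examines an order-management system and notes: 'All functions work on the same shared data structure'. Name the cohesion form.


Reasoning: Functions share data
Type: Communicational cohesion

Communicational cohesion


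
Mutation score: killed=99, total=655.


Mutation score = killed / total * 100
Mutation score = 99 / 655 * 100
Mutation score = 15.11%

15.11%


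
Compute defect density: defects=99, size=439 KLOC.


Defect density = defects / KLOC
Defect density = 99 / 439
Defect density = 0.226 defects/KLOC

0.226 defects/KLOC


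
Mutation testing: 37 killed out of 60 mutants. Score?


Mutation score = killed / total * 100
Mutation score = 37 / 60 * 100
Mutation score = 61.67%

61.67%


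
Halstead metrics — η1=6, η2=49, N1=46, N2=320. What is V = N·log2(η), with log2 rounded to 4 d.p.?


Formula: V = N * log2(η), where N = N1 + N2 and η = η1 + η2
η = 6 + 49 = 55
N = 46 + 320 = 366
log2(55) ≈ 5.7814
V = 366 * 5.7814 = 2115.99

2115.99


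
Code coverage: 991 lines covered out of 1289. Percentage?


Coverage = covered / total * 100
Coverage = 991 / 1289 * 100
Coverage = 76.88%

76.88%


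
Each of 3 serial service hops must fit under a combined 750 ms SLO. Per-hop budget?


Formula: per_stage = total_budget / stages
per_stage = 750 / 3
per_stage = 250.0 ms

250.0 ms


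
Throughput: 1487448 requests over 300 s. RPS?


Formula: throughput = requests / seconds
throughput = 1487448 / 300
throughput = 4958.16 requests/second

4958.16 requests/second


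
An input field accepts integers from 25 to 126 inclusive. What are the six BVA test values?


Range: [25, 126]
Boundaries: just below min, min, min+1, max-1, max, just above max
Values: [24, 25, 26, 125, 126, 127]

[24, 25, 26, 125, 126, 127]


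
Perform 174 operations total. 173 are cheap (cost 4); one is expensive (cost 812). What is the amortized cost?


Formula: Amortized cost = Total cost / Operations
Total cost = (173 * 4) + (1 * 812)
Total cost = 692 + 812 = 1504
Amortized = 1504 / 174 = 8.6437

8.6437


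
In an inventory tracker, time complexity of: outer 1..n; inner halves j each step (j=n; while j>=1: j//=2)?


Reasoning: n times log n
Complexity: O(n log n)

O(n log n)


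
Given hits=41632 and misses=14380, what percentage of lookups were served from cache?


Formula: hit rate = hits / (hits + misses) * 100
hit rate = 41632 / (41632 + 14380) * 100
hit rate = 41632 / 56012 * 100
hit rate = 74.33%

74.33%


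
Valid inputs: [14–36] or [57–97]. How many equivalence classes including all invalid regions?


Valid ranges: [14,36] and [57,97]
Class 1: x < 14 — invalid
Class 2: 14 ≤ x ≤ 36 — valid
Class 3: 36 < x < 57 — invalid (gap between ranges)
Class 4: 57 ≤ x ≤ 97 — valid
Class 5: x > 97 — invalid
Total equivalence classes: 5

5 equivalence classes


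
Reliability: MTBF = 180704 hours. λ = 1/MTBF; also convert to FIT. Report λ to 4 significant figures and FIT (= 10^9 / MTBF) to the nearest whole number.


Formula: λ = 1 / MTBF; FIT = λ × 1e9 = 1e9 / MTBF
λ = 1 / 180704 ≈ 5.534e-06 failures/hour
FIT = 1e9 / 180704 ≈ 5534 failures per 1e9 hours (nearest whole number)

λ = 5.534e-06 /h, FIT = 5534


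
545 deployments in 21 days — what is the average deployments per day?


Formula: deployments per day = releases / days
= 545 / 21
= 25.952 deploys/day
(equivalently, 181.67 deploys/week)

25.952 deploys/day


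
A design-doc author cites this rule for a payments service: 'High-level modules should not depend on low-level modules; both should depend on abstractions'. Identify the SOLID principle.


This describes the Dependency Inversion Principle (DIP)

Dependency Inversion Principle (DIP)


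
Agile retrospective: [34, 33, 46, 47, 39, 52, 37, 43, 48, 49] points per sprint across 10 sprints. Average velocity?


Formula: Avg velocity = Total points / Number of sprints
Points: [34, 33, 46, 47, 39, 52, 37, 43, 48, 49]
Sum = 34 + 33 + 46 + 47 + 39 + 52 + 37 + 43 + 48 + 49 = 428
Avg velocity = 428 / 10 = 42.8 points/sprint

42.8 points/sprint


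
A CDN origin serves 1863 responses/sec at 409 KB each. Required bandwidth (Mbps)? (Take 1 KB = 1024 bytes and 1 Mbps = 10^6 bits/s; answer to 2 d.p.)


Formula: Mbps = payload_bytes * RPS * 8 / 1e6
Payload per request = 409 KB = 409 * 1024 = 418816 bytes
Total bytes/sec = 418816 * 1863 = 780254208
Total bits/sec = 780254208 * 8 = 6242033664
Mbps = 6242033664 / 1e6 = 6242.03

6242.03 Mbps


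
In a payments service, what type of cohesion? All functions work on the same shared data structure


Reasoning: Functions share data
Type: Communicational cohesion

Communicational cohesion


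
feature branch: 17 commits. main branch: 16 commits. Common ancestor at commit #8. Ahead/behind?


Common ancestor: commit #8
feature commits after divergence: 17 - 8 = 9
main commits after divergence: 16 - 8 = 8
feature is 9 commits ahead of main
main is 8 commits ahead of feature

feature ahead: 9, main ahead: 8


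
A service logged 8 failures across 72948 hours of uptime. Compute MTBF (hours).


Formula: MTBF = Total operating time / Number of failures
MTBF = 72948 / 8
MTBF = 9118.5 hours

9118.5 hours


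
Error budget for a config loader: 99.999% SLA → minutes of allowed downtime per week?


Formula: allowed downtime = period * (100 - SLA) / 100
Period (week) = 10080 minutes
Unavailability fraction = (100 - 99.999) / 100
Allowed downtime = 10080 * (100 - 99.999) / 100
Allowed downtime = 0.1008 minutes

0.1008 minutes


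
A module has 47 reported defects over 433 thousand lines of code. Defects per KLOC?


Defect density = defects / KLOC
Defect density = 47 / 433
Defect density = 0.109 defects/KLOC

0.109 defects/KLOC


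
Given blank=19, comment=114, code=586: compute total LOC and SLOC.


Total LOC = blank + comment + code
Total LOC = 19 + 114 + 586 = 719
SLOC (source only) = code = 586

Total LOC: 719, SLOC: 586


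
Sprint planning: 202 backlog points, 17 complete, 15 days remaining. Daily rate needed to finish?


Formula: Required rate = Remaining points / Days left
Remaining = 202 - 17 = 185 points
Required rate = 185 / 15 = 12.33 points/day

12.33 points/day


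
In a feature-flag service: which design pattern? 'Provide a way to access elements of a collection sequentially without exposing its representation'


This matches the Iterator pattern

Iterator


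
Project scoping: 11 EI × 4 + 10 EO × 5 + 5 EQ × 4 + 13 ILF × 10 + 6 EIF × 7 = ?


UFP = EI*4 + EO*5 + EQ*4 + ILF*10 + EIF*7
UFP = 11*4 + 10*5 + 5*4 + 13*10 + 6*7
UFP = 44 + 50 + 20 + 130 + 42
UFP = 286

286


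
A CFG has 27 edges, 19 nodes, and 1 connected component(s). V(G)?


Formula: V(G) = E - N + 2P
V(G) = 27 - 19 + 2*1
V(G) = 8 + 2
V(G) = 10

10


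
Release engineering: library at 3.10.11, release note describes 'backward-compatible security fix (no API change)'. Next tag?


Current: 3.10.11
Change category: 'backward-compatible security fix (no API change)' → patch bump
SemVer rule: patch bump → increment PATCH (MAJOR and MINOR unchanged)
New: 3.10.12

3.10.12


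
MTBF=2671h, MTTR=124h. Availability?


Availability = MTBF / (MTBF + MTTR)
Availability = 2671 / (2671 + 124)
Availability = 2671 / 2795
Availability = 95.5635%

95.5635%


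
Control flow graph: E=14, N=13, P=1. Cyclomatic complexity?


Formula: V(G) = E - N + 2P
V(G) = 14 - 13 + 2*1
V(G) = 1 + 2
V(G) = 3

3


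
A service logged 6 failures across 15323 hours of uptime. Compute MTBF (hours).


Formula: MTBF = Total operating time / Number of failures
MTBF = 15323 / 6
MTBF = 2553.83 hours

2553.83 hours


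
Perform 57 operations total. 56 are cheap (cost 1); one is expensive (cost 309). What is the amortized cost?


Formula: Amortized cost = Total cost / Operations
Total cost = (56 * 1) + (1 * 309)
Total cost = 56 + 309 = 365
Amortized = 365 / 57 = 6.4035

6.4035


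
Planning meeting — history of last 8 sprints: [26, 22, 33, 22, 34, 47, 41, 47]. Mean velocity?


Formula: Avg velocity = Total points / Number of sprints
Points: [26, 22, 33, 22, 34, 47, 41, 47]
Sum = 26 + 22 + 33 + 22 + 34 + 47 + 41 + 47 = 272
Avg velocity = 272 / 8 = 34.0 points/sprint

34.0 points/sprint


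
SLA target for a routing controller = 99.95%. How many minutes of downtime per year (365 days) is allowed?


Formula: allowed downtime = period * (100 - SLA) / 100
Period (year (365 days)) = 525600 minutes
Unavailability fraction = (100 - 99.95) / 100
Allowed downtime = 525600 * (100 - 99.95) / 100
Allowed downtime = 262.8 minutes

262.8 minutes


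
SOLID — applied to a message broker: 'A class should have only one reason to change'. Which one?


This describes the Single Responsibility Principle (SRP)

Single Responsibility Principle (SRP)


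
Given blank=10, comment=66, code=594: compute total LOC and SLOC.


Total LOC = blank + comment + code
Total LOC = 10 + 66 + 594 = 670
SLOC (source only) = code = 594

Total LOC: 670, SLOC: 594


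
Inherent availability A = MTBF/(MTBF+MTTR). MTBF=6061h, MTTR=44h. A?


Availability = MTBF / (MTBF + MTTR)
Availability = 6061 / (6061 + 44)
Availability = 6061 / 6105
Availability = 99.2793%

99.2793%


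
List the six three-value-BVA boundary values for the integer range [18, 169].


Range: [18, 169]
Boundaries: just below min, min, min+1, max-1, max, just above max
Values: [17, 18, 19, 168, 169, 170]

[17, 18, 19, 168, 169, 170]


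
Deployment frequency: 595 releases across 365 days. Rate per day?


Formula: deployments per day = releases / days
= 595 / 365
= 1.63 deploys/day
(equivalently, 11.41 deploys/week)

1.63 deploys/day


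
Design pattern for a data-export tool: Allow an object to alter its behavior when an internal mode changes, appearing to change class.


This matches the State pattern

State


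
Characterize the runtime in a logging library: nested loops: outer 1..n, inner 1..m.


Reasoning: product of independent bounds
Complexity: O(n*m)

O(n*m)


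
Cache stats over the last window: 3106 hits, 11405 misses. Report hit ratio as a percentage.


Formula: hit rate = hits / (hits + misses) * 100
hit rate = 3106 / (3106 + 11405) * 100
hit rate = 3106 / 14511 * 100
hit rate = 21.4%

21.4%


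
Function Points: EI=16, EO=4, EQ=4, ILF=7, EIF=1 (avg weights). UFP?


UFP = EI*4 + EO*5 + EQ*4 + ILF*10 + EIF*7
UFP = 16*4 + 4*5 + 4*4 + 7*10 + 1*7
UFP = 64 + 20 + 16 + 70 + 7
UFP = 177

177


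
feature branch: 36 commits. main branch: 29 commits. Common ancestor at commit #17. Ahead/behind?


Common ancestor: commit #17
feature commits after divergence: 36 - 17 = 19
main commits after divergence: 29 - 17 = 12
feature is 19 commits ahead of main
main is 12 commits ahead of feature

feature ahead: 19, main ahead: 12


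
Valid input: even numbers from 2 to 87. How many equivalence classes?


Constraint: even integers in [2, 87]
Class 1: x < 2 — out-of-range invalid
Class 2: x in [2,87] but odd — wrong type invalid
Class 3: x in [2,87] and even — valid
Class 4: x > 87 — out-of-range invalid
Total equivalence classes: 4

4 equivalence classes


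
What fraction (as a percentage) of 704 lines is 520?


Coverage = covered / total * 100
Coverage = 520 / 704 * 100
Coverage = 73.86%

73.86%


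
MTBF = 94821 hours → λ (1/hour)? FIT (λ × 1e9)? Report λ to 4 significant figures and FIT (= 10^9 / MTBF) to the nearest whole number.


Formula: λ = 1 / MTBF; FIT = λ × 1e9 = 1e9 / MTBF
λ = 1 / 94821 ≈ 1.055e-05 failures/hour
FIT = 1e9 / 94821 ≈ 10546 failures per 1e9 hours (nearest whole number)

λ = 1.055e-05 /h, FIT = 10546


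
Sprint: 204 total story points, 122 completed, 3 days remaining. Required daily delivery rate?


Formula: Required rate = Remaining points / Days left
Remaining = 204 - 122 = 82 points
Required rate = 82 / 3 = 27.33 points/day

27.33 points/day


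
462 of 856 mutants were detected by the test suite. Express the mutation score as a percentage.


Mutation score = killed / total * 100
Mutation score = 462 / 856 * 100
Mutation score = 53.97%

53.97%


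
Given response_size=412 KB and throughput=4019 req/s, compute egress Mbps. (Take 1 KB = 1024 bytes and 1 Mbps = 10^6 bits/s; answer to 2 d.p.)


Formula: Mbps = payload_bytes * RPS * 8 / 1e6
Payload per request = 412 KB = 412 * 1024 = 421888 bytes
Total bytes/sec = 421888 * 4019 = 1695567872
Total bits/sec = 1695567872 * 8 = 13564542976
Mbps = 13564542976 / 1e6 = 13564.54

13564.54 Mbps


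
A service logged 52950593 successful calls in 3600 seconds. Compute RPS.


Formula: throughput = requests / seconds
throughput = 52950593 / 3600
throughput = 14708.5 requests/second

14708.5 requests/second


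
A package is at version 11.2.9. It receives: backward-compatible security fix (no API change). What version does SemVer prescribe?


Current: 11.2.9
Change category: 'backward-compatible security fix (no API change)' → patch bump
SemVer rule: patch bump → increment PATCH (MAJOR and MINOR unchanged)
New: 11.2.10

11.2.10


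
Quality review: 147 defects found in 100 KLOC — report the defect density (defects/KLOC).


Defect density = defects / KLOC
Defect density = 147 / 100
Defect density = 1.47 defects/KLOC

1.47 defects/KLOC


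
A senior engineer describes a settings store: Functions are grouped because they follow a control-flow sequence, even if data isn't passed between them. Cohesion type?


Reasoning: Grouped by order of execution within a routine, not by data flow
Type: Procedural cohesion

Procedural cohesion


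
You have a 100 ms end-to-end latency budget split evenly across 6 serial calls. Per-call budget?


Formula: per_stage = total_budget / stages
per_stage = 100 / 6
per_stage = 16.67 ms

16.67 ms


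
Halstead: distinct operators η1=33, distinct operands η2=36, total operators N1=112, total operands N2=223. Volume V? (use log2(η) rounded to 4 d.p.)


Formula: V = N * log2(η), where N = N1 + N2 and η = η1 + η2
η = 33 + 36 = 69
N = 112 + 223 = 335
log2(69) ≈ 6.1085
V = 335 * 6.1085 = 2046.35

2046.35


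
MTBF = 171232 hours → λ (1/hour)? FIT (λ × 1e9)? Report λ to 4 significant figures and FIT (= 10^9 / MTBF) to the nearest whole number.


Formula: λ = 1 / MTBF; FIT = λ × 1e9 = 1e9 / MTBF
λ = 1 / 171232 ≈ 5.840e-06 failures/hour
FIT = 1e9 / 171232 ≈ 5840 failures per 1e9 hours (nearest whole number)

λ = 5.840e-06 /h, FIT = 5840


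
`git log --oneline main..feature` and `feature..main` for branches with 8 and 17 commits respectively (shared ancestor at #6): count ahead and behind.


Common ancestor: commit #6
feature commits after divergence: 8 - 6 = 2
main commits after divergence: 17 - 6 = 11
feature is 2 commits ahead of main
main is 11 commits ahead of feature

feature ahead: 2, main ahead: 11


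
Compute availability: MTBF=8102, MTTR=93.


Availability = MTBF / (MTBF + MTTR)
Availability = 8102 / (8102 + 93)
Availability = 8102 / 8195
Availability = 98.8652%

98.8652%


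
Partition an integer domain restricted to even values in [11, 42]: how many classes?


Constraint: even integers in [11, 42]
Class 1: x < 11 — out-of-range invalid
Class 2: x in [11,42] but odd — wrong type invalid
Class 3: x in [11,42] and even — valid
Class 4: x > 42 — out-of-range invalid
Total equivalence classes: 4

4 equivalence classes


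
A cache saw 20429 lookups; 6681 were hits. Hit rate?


Formula: hit rate = hits / (hits + misses) * 100
hit rate = 6681 / (6681 + 13748) * 100
hit rate = 6681 / 20429 * 100
hit rate = 32.7%

32.7%


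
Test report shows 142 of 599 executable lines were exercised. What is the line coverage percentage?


Coverage = covered / total * 100
Coverage = 142 / 599 * 100
Coverage = 23.71%

23.71%


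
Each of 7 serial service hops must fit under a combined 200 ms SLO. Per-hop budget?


Formula: per_stage = total_budget / stages
per_stage = 200 / 7
per_stage = 28.57 ms

28.57 ms


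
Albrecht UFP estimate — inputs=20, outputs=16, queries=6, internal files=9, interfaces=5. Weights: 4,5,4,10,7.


UFP = EI*4 + EO*5 + EQ*4 + ILF*10 + EIF*7
UFP = 20*4 + 16*5 + 6*4 + 9*10 + 5*7
UFP = 80 + 80 + 24 + 90 + 35
UFP = 309

309


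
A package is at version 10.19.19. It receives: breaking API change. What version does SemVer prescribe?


Current: 10.19.19
Change category: 'breaking API change' → major bump
SemVer rule: major bump → increment MAJOR, reset MINOR and PATCH to 0
New: 11.0.0

11.0.0


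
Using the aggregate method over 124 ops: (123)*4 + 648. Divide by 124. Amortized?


Formula: Amortized cost = Total cost / Operations
Total cost = (123 * 4) + (1 * 648)
Total cost = 492 + 648 = 1140
Amortized = 1140 / 124 = 9.1935

9.1935


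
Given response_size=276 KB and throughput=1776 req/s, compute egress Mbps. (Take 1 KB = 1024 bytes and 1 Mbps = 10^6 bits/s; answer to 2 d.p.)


Formula: Mbps = payload_bytes * RPS * 8 / 1e6
Payload per request = 276 KB = 276 * 1024 = 282624 bytes
Total bytes/sec = 282624 * 1776 = 501940224
Total bits/sec = 501940224 * 8 = 4015521792
Mbps = 4015521792 / 1e6 = 4015.52

4015.52 Mbps


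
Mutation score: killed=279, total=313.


Mutation score = killed / total * 100
Mutation score = 279 / 313 * 100
Mutation score = 89.14%

89.14%


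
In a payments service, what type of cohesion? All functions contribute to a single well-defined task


Reasoning: Best: single purpose
Type: Functional cohesion

Functional cohesion


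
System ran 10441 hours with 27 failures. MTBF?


Formula: MTBF = Total operating time / Number of failures
MTBF = 10441 / 27
MTBF = 386.7 hours

386.7 hours


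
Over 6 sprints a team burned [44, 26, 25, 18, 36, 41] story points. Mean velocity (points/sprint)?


Formula: Avg velocity = Total points / Number of sprints
Points: [44, 26, 25, 18, 36, 41]
Sum = 44 + 26 + 25 + 18 + 36 + 41 = 190
Avg velocity = 190 / 6 = 31.67 points/sprint

31.67 points/sprint


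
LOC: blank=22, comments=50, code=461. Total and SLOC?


Total LOC = blank + comment + code
Total LOC = 22 + 50 + 461 = 533
SLOC (source only) = code = 461

Total LOC: 533, SLOC: 461


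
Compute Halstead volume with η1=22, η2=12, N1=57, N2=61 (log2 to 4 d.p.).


Formula: V = N * log2(η), where N = N1 + N2 and η = η1 + η2
η = 22 + 12 = 34
N = 57 + 61 = 118
log2(34) ≈ 5.0875
V = 118 * 5.0875 = 600.33

600.33


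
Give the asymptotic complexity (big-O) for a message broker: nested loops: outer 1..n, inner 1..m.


Reasoning: product of independent bounds
Complexity: O(n*m)

O(n*m)


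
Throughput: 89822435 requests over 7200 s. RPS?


Formula: throughput = requests / seconds
throughput = 89822435 / 7200
throughput = 12475.34 requests/second

12475.34 requests/second


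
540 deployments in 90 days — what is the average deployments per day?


Formula: deployments per day = releases / days
= 540 / 90
= 6.0 deploys/day
(equivalently, 42.0 deploys/week)

6.0 deploys/day


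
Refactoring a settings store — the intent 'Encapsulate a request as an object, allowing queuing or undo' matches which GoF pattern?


This matches the Command pattern

Command


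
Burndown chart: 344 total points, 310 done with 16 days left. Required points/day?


Formula: Required rate = Remaining points / Days left
Remaining = 344 - 310 = 34 points
Required rate = 34 / 16 = 2.13 points/day

2.13 points/day


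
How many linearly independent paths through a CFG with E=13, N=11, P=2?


Formula: V(G) = E - N + 2P
V(G) = 13 - 11 + 2*2
V(G) = 2 + 4
V(G) = 6

6


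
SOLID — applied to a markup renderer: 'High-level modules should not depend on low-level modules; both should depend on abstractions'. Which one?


This describes the Dependency Inversion Principle (DIP)

Dependency Inversion Principle (DIP)


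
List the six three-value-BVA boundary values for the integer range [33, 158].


Range: [33, 158]
Boundaries: just below min, min, min+1, max-1, max, just above max
Values: [32, 33, 34, 157, 158, 159]

[32, 33, 34, 157, 158, 159]


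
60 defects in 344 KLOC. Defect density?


Defect density = defects / KLOC
Defect density = 60 / 344
Defect density = 0.174 defects/KLOC

0.174 defects/KLOC


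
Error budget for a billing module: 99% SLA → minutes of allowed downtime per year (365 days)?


Formula: allowed downtime = period * (100 - SLA) / 100
Period (year (365 days)) = 525600 minutes
Unavailability fraction = (100 - 99.0) / 100
Allowed downtime = 525600 * (100 - 99.0) / 100
Allowed downtime = 5256.0 minutes

5256.0 minutes


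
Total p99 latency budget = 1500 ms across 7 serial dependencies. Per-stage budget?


Formula: per_stage = total_budget / stages
per_stage = 1500 / 7
per_stage = 214.29 ms

214.29 ms


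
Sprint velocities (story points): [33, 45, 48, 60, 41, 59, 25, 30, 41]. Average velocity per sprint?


Formula: Avg velocity = Total points / Number of sprints
Points: [33, 45, 48, 60, 41, 59, 25, 30, 41]
Sum = 33 + 45 + 48 + 60 + 41 + 59 + 25 + 30 + 41 = 382
Avg velocity = 382 / 9 = 42.44 points/sprint

42.44 points/sprint


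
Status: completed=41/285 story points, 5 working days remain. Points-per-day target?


Formula: Required rate = Remaining points / Days left
Remaining = 285 - 41 = 244 points
Required rate = 244 / 5 = 48.8 points/day

48.8 points/day


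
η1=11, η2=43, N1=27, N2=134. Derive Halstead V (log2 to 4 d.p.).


Formula: V = N * log2(η), where N = N1 + N2 and η = η1 + η2
η = 11 + 43 = 54
N = 27 + 134 = 161
log2(54) ≈ 5.7549
V = 161 * 5.7549 = 926.54

926.54


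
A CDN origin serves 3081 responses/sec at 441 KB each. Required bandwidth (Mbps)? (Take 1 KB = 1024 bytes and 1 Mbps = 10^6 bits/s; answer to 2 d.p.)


Formula: Mbps = payload_bytes * RPS * 8 / 1e6
Payload per request = 441 KB = 441 * 1024 = 451584 bytes
Total bytes/sec = 451584 * 3081 = 1391330304
Total bits/sec = 1391330304 * 8 = 11130642432
Mbps = 11130642432 / 1e6 = 11130.64

11130.64 Mbps


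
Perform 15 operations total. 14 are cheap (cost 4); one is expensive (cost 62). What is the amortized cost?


Formula: Amortized cost = Total cost / Operations
Total cost = (14 * 4) + (1 * 62)
Total cost = 56 + 62 = 118
Amortized = 118 / 15 = 7.8667

7.8667


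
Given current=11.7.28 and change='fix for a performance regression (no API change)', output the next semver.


Current: 11.7.28
Change category: 'fix for a performance regression (no API change)' → patch bump
SemVer rule: patch bump → increment PATCH (MAJOR and MINOR unchanged)
New: 11.7.29

11.7.29


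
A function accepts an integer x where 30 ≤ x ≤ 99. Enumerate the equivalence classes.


Valid range: [30, 99]
Class 1: x < 30 — invalid
Class 2: 30 ≤ x ≤ 99 — valid
Class 3: x > 99 — invalid
Total equivalence classes: 3

3 equivalence classes


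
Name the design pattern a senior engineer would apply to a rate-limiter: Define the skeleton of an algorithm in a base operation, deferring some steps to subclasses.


This matches the Template Method pattern

Template Method


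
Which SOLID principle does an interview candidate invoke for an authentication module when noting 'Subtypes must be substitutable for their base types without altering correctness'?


This describes the Liskov Substitution Principle (LSP)

Liskov Substitution Principle (LSP)


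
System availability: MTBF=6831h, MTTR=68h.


Availability = MTBF / (MTBF + MTTR)
Availability = 6831 / (6831 + 68)
Availability = 6831 / 6899
Availability = 99.0143%

99.0143%


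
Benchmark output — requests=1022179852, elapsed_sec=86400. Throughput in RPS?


Formula: throughput = requests / seconds
throughput = 1022179852 / 86400
throughput = 11830.79 requests/second

11830.79 requests/second


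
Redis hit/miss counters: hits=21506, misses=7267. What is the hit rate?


Formula: hit rate = hits / (hits + misses) * 100
hit rate = 21506 / (21506 + 7267) * 100
hit rate = 21506 / 28773 * 100
hit rate = 74.74%

74.74%


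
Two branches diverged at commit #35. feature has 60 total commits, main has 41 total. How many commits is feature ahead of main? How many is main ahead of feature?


Common ancestor: commit #35
feature commits after divergence: 60 - 35 = 25
main commits after divergence: 41 - 35 = 6
feature is 25 commits ahead of main
main is 6 commits ahead of feature

feature ahead: 25, main ahead: 6


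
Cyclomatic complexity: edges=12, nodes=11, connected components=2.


Formula: V(G) = E - N + 2P
V(G) = 12 - 11 + 2*2
V(G) = 1 + 4
V(G) = 5

5


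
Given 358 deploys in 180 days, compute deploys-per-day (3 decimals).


Formula: deployments per day = releases / days
= 358 / 180
= 1.989 deploys/day
(equivalently, 13.92 deploys/week)

1.989 deploys/day


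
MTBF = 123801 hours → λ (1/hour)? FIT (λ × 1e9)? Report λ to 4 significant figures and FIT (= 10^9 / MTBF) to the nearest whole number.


Formula: λ = 1 / MTBF; FIT = λ × 1e9 = 1e9 / MTBF
λ = 1 / 123801 ≈ 8.077e-06 failures/hour
FIT = 1e9 / 123801 ≈ 8077 failures per 1e9 hours (nearest whole number)

λ = 8.077e-06 /h, FIT = 8077


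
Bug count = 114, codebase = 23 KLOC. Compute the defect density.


Defect density = defects / KLOC
Defect density = 114 / 23
Defect density = 4.957 defects/KLOC

4.957 defects/KLOC


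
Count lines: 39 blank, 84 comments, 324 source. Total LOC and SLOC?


Total LOC = blank + comment + code
Total LOC = 39 + 84 + 324 = 447
SLOC (source only) = code = 324

Total LOC: 447, SLOC: 324


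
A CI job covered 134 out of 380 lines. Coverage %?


Coverage = covered / total * 100
Coverage = 134 / 380 * 100
Coverage = 35.26%

35.26%


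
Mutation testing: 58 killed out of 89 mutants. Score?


Mutation score = killed / total * 100
Mutation score = 58 / 89 * 100
Mutation score = 65.17%

65.17%


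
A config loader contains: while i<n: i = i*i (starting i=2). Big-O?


Reasoning: squaring drives double-exponential growth; iterations ~ log log n
Complexity: O(log log n)

O(log log n)


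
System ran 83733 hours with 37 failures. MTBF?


Formula: MTBF = Total operating time / Number of failures
MTBF = 83733 / 37
MTBF = 2263.05 hours

2263.05 hours


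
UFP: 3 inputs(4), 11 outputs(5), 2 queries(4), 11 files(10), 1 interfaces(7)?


UFP = EI*4 + EO*5 + EQ*4 + ILF*10 + EIF*7
UFP = 3*4 + 11*5 + 2*4 + 11*10 + 1*7
UFP = 12 + 55 + 8 + 110 + 7
UFP = 192

192


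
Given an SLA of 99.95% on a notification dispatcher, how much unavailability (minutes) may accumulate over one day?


Formula: allowed downtime = period * (100 - SLA) / 100
Period (day) = 1440 minutes
Unavailability fraction = (100 - 99.95) / 100
Allowed downtime = 1440 * (100 - 99.95) / 100
Allowed downtime = 0.72 minutes

0.72 minutes


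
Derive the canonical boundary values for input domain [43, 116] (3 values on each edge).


Range: [43, 116]
Boundaries: just below min, min, min+1, max-1, max, just above max
Values: [42, 43, 44, 115, 116, 117]

[42, 43, 44, 115, 116, 117]


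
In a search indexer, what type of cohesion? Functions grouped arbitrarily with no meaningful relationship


Reasoning: Worst: random grouping
Type: Coincidental cohesion

Coincidental cohesion


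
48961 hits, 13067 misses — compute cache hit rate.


Formula: hit rate = hits / (hits + misses) * 100
hit rate = 48961 / (48961 + 13067) * 100
hit rate = 48961 / 62028 * 100
hit rate = 78.93%

78.93%


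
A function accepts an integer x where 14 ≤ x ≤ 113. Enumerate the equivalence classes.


Valid range: [14, 113]
Class 1: x < 14 — invalid
Class 2: 14 ≤ x ≤ 113 — valid
Class 3: x > 113 — invalid
Total equivalence classes: 3

3 equivalence classes


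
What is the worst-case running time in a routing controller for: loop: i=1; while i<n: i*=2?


Reasoning: i doubles each step so iterations are log2(n)
Complexity: O(log n)

O(log n)


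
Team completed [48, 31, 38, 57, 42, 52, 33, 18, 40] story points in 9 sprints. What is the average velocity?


Formula: Avg velocity = Total points / Number of sprints
Points: [48, 31, 38, 57, 42, 52, 33, 18, 40]
Sum = 48 + 31 + 38 + 57 + 42 + 52 + 33 + 18 + 40 = 359
Avg velocity = 359 / 9 = 39.89 points/sprint

39.89 points/sprint


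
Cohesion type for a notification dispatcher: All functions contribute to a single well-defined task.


Reasoning: Best: single purpose
Type: Functional cohesion

Functional cohesion


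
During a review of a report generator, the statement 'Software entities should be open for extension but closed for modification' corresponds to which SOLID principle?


This describes the Open/Closed Principle (OCP)

Open/Closed Principle (OCP)


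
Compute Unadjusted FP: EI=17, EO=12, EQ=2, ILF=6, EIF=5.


UFP = EI*4 + EO*5 + EQ*4 + ILF*10 + EIF*7
UFP = 17*4 + 12*5 + 2*4 + 6*10 + 5*7
UFP = 68 + 60 + 8 + 60 + 35
UFP = 231

231


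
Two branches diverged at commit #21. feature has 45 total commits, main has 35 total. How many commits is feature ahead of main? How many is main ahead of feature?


Common ancestor: commit #21
feature commits after divergence: 45 - 21 = 24
main commits after divergence: 35 - 21 = 14
feature is 24 commits ahead of main
main is 14 commits ahead of feature

feature ahead: 24, main ahead: 14


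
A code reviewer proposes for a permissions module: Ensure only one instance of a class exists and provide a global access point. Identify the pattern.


This matches the Singleton pattern

Singleton


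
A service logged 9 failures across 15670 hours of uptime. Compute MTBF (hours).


Formula: MTBF = Total operating time / Number of failures
MTBF = 15670 / 9
MTBF = 1741.11 hours

1741.11 hours


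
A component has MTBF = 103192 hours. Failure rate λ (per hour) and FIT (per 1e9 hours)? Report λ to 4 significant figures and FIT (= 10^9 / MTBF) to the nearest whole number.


Formula: λ = 1 / MTBF; FIT = λ × 1e9 = 1e9 / MTBF
λ = 1 / 103192 ≈ 9.691e-06 failures/hour
FIT = 1e9 / 103192 ≈ 9691 failures per 1e9 hours (nearest whole number)

λ = 9.691e-06 /h, FIT = 9691


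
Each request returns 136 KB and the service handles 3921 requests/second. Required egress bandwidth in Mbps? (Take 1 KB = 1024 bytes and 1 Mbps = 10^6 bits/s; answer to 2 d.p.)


Formula: Mbps = payload_bytes * RPS * 8 / 1e6
Payload per request = 136 KB = 136 * 1024 = 139264 bytes
Total bytes/sec = 139264 * 3921 = 546054144
Total bits/sec = 546054144 * 8 = 4368433152
Mbps = 4368433152 / 1e6 = 4368.43

4368.43 Mbps


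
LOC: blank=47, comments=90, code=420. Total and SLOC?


Total LOC = blank + comment + code
Total LOC = 47 + 90 + 420 = 557
SLOC (source only) = code = 420

Total LOC: 557, SLOC: 420


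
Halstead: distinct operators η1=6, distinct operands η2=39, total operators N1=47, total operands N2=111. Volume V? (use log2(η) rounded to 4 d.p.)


Formula: V = N * log2(η), where N = N1 + N2 and η = η1 + η2
η = 6 + 39 = 45
N = 47 + 111 = 158
log2(45) ≈ 5.4919
V = 158 * 5.4919 = 867.72

867.72


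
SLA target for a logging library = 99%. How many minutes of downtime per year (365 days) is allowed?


Formula: allowed downtime = period * (100 - SLA) / 100
Period (year (365 days)) = 525600 minutes
Unavailability fraction = (100 - 99.0) / 100
Allowed downtime = 525600 * (100 - 99.0) / 100
Allowed downtime = 5256.0 minutes

5256.0 minutes


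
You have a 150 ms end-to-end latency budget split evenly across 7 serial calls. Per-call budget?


Formula: per_stage = total_budget / stages
per_stage = 150 / 7
per_stage = 21.43 ms

21.43 ms


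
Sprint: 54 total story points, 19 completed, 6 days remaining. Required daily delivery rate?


Formula: Required rate = Remaining points / Days left
Remaining = 54 - 19 = 35 points
Required rate = 35 / 6 = 5.83 points/day

5.83 points/day


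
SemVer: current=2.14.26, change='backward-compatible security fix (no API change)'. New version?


Current: 2.14.26
Change category: 'backward-compatible security fix (no API change)' → patch bump
SemVer rule: patch bump → increment PATCH (MAJOR and MINOR unchanged)
New: 2.14.27

2.14.27


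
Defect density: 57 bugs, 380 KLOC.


Defect density = defects / KLOC
Defect density = 57 / 380
Defect density = 0.15 defects/KLOC

0.15 defects/KLOC


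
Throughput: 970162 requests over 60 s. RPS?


Formula: throughput = requests / seconds
throughput = 970162 / 60
throughput = 16169.37 requests/second

16169.37 requests/second


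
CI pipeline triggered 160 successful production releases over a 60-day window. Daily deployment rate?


Formula: deployments per day = releases / days
= 160 / 60
= 2.667 deploys/day
(equivalently, 18.67 deploys/week)

2.667 deploys/day


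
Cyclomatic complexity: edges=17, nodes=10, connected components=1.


Formula: V(G) = E - N + 2P
V(G) = 17 - 10 + 2*1
V(G) = 7 + 2
V(G) = 9

9


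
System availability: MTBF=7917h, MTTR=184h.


Availability = MTBF / (MTBF + MTTR)
Availability = 7917 / (7917 + 184)
Availability = 7917 / 8101
Availability = 97.7287%

97.7287%


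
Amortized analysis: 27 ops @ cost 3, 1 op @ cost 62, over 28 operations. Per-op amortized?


Formula: Amortized cost = Total cost / Operations
Total cost = (27 * 3) + (1 * 62)
Total cost = 81 + 62 = 143
Amortized = 143 / 28 = 5.1071

5.1071


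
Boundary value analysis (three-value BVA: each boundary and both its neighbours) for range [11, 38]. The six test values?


Range: [11, 38]
Boundaries: just below min, min, min+1, max-1, max, just above max
Values: [10, 11, 12, 37, 38, 39]

[10, 11, 12, 37, 38, 39]


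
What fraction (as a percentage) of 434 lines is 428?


Coverage = covered / total * 100
Coverage = 428 / 434 * 100
Coverage = 98.62%

98.62%


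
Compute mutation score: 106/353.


Mutation score = killed / total * 100
Mutation score = 106 / 353 * 100
Mutation score = 30.03%

30.03%


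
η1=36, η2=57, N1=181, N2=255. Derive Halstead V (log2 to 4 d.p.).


Formula: V = N * log2(η), where N = N1 + N2 and η = η1 + η2
η = 36 + 57 = 93
N = 181 + 255 = 436
log2(93) ≈ 6.5392
V = 436 * 6.5392 = 2851.09

2851.09


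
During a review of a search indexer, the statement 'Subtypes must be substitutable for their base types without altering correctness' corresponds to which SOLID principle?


This describes the Liskov Substitution Principle (LSP)

Liskov Substitution Principle (LSP)


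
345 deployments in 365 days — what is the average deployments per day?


Formula: deployments per day = releases / days
= 345 / 365
= 0.945 deploys/day
(equivalently, 6.62 deploys/week)

0.945 deploys/day


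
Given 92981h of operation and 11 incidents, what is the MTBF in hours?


Formula: MTBF = Total operating time / Number of failures
MTBF = 92981 / 11
MTBF = 8452.82 hours

8452.82 hours


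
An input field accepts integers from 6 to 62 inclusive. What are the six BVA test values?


Range: [6, 62]
Boundaries: just below min, min, min+1, max-1, max, just above max
Values: [5, 6, 7, 61, 62, 63]

[5, 6, 7, 61, 62, 63]


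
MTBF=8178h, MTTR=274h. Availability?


Availability = MTBF / (MTBF + MTTR)
Availability = 8178 / (8178 + 274)
Availability = 8178 / 8452
Availability = 96.7582%

96.7582%


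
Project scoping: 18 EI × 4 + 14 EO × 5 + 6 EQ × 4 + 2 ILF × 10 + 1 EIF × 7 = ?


UFP = EI*4 + EO*5 + EQ*4 + ILF*10 + EIF*7
UFP = 18*4 + 14*5 + 6*4 + 2*10 + 1*7
UFP = 72 + 70 + 24 + 20 + 7
UFP = 193

193


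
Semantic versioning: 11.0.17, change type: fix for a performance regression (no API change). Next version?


Current: 11.0.17
Change category: 'fix for a performance regression (no API change)' → patch bump
SemVer rule: patch bump → increment PATCH (MAJOR and MINOR unchanged)
New: 11.0.18

11.0.18


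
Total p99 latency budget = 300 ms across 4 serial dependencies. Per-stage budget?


Formula: per_stage = total_budget / stages
per_stage = 300 / 4
per_stage = 75.0 ms

75.0 ms


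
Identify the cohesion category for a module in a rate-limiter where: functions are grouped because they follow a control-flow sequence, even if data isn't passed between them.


Reasoning: Grouped by order of execution within a routine, not by data flow
Type: Procedural cohesion

Procedural cohesion


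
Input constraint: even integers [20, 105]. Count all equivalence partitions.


Constraint: even integers in [20, 105]
Class 1: x < 20 — out-of-range invalid
Class 2: x in [20,105] but odd — wrong type invalid
Class 3: x in [20,105] and even — valid
Class 4: x > 105 — out-of-range invalid
Total equivalence classes: 4

4 equivalence classes


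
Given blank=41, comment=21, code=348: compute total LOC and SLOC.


Total LOC = blank + comment + code
Total LOC = 41 + 21 + 348 = 410
SLOC (source only) = code = 348

Total LOC: 410, SLOC: 348


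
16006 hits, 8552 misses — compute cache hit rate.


Formula: hit rate = hits / (hits + misses) * 100
hit rate = 16006 / (16006 + 8552) * 100
hit rate = 16006 / 24558 * 100
hit rate = 65.18%

65.18%


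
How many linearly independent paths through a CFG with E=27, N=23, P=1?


Formula: V(G) = E - N + 2P
V(G) = 27 - 23 + 2*1
V(G) = 4 + 2
V(G) = 6

6


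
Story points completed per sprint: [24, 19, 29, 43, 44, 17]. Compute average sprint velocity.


Formula: Avg velocity = Total points / Number of sprints
Points: [24, 19, 29, 43, 44, 17]
Sum = 24 + 19 + 29 + 43 + 44 + 17 = 176
Avg velocity = 176 / 6 = 29.33 points/sprint

29.33 points/sprint


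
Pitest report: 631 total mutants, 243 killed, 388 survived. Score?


Mutation score = killed / total * 100
Mutation score = 243 / 631 * 100
Mutation score = 38.51%

38.51%


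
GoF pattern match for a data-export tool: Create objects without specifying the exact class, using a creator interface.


This matches the Factory Method pattern

Factory Method


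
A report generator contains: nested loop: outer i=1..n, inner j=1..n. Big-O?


Reasoning: n iterations times n iterations
Complexity: O(n^2)

O(n^2)


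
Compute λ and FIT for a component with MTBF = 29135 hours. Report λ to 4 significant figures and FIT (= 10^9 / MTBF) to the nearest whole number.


Formula: λ = 1 / MTBF; FIT = λ × 1e9 = 1e9 / MTBF
λ = 1 / 29135 ≈ 3.432e-05 failures/hour
FIT = 1e9 / 29135 ≈ 34323 failures per 1e9 hours (nearest whole number)

λ = 3.432e-05 /h, FIT = 34323


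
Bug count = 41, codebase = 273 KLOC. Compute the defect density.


Defect density = defects / KLOC
Defect density = 41 / 273
Defect density = 0.15 defects/KLOC

0.15 defects/KLOC
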